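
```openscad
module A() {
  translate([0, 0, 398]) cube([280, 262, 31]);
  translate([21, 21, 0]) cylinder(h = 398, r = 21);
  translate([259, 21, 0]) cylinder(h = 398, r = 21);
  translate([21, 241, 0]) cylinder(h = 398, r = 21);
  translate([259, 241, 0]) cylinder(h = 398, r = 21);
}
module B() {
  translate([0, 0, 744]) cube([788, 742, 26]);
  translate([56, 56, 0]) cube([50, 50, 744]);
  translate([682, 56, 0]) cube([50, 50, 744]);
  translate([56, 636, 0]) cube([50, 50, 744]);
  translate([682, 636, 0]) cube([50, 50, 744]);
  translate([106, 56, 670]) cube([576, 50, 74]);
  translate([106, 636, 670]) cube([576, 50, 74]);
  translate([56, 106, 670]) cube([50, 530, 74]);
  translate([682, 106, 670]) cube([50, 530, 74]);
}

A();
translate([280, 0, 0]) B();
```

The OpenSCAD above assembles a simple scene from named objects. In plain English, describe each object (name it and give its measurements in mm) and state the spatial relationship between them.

A is a four-legged stool. The seat is 280×262 mm, 31 mm thick, top at z = 429 mm. It stands on four round legs, each 42 mm in diameter, from z = 0 to the seat underside, each leg's axis is inset half a diameter from the nearest pair of seat edges (so the leg's bounding box is flush with the corner).

B is a table: top 788 mm (x) × 742 mm (y), 26 mm thick, upper face at z = 770 mm, on four 50×50 mm square legs, each inset 56 mm from the nearest pair of top edges, running from z = 0 to the bottom of the top. Four apron rails, 50 mm thick and 74 mm tall, run between adjacent legs with their top edges flush with the underside of the top and their outer faces flush with the legs' outer faces.

The table is against the stool's +x side, with their −y faces flush.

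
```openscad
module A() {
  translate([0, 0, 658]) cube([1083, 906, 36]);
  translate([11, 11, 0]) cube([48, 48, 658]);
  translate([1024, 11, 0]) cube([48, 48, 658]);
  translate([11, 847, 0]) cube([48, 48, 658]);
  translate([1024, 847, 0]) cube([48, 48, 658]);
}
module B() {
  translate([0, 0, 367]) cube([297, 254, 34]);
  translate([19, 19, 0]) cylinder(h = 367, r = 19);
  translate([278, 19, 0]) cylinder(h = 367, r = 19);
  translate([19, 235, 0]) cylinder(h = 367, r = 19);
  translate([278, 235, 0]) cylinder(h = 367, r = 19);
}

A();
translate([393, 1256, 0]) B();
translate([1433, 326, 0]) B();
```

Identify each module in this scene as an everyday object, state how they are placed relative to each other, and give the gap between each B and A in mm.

A is a table. B is a stool. Two stools sit around the table at the +y, +x sides. The gap between each stool and the table is 350 mm.

Each stool's nearest face is 350 mm from the table's bounding box.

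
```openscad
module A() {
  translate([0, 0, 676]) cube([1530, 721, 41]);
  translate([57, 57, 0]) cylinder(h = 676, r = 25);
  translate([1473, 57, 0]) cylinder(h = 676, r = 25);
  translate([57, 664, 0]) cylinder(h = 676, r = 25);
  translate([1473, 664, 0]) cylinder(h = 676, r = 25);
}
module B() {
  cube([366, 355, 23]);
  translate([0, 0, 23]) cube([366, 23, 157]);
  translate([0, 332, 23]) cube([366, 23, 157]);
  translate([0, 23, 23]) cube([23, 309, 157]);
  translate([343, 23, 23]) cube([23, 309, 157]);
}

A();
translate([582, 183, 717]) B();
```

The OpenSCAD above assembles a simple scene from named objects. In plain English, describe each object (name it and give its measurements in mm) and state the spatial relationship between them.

A is a rectangular dining table. The top is 1530×721×41 mm with its upper surface at z = 717 mm. It stands on four round legs of 50 mm diameter, each leg's bounding box inset 32 mm from the nearest pair of top edges, running from the floor to the underside of the top.

B is an open-topped rectangular box: outside dimensions 366×355×180 mm, with a uniform wall and base thickness of 23 mm. The base is a full 366×355 slab on the floor; four walls sit on top of the base. The front and back walls (the −y and +y sides) span the full width; the two side walls fit between them.

The open box is on top of the table, centred.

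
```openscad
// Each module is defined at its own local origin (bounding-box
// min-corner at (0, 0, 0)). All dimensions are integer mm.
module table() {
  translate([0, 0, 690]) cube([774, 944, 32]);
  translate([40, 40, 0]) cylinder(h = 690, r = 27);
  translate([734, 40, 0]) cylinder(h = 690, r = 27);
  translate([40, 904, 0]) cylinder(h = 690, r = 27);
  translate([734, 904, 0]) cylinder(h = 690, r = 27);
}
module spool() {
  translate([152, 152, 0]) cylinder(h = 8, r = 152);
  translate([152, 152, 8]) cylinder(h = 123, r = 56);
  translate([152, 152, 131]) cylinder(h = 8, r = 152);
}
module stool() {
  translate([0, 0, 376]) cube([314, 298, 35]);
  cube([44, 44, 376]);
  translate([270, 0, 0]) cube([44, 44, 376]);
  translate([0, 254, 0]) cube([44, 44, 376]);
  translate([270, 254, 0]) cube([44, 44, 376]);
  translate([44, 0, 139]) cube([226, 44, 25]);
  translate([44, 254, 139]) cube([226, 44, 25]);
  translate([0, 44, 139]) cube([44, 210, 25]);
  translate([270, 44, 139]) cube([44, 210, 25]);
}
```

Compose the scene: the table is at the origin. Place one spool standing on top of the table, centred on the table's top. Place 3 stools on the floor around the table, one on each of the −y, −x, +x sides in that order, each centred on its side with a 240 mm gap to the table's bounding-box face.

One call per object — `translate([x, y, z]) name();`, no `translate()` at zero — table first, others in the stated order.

table();
translate([235, 320, 722]) spool();
translate([230, -538, 0]) stool();
translate([-554, 323, 0]) stool();
translate([1014, 323, 0]) stool();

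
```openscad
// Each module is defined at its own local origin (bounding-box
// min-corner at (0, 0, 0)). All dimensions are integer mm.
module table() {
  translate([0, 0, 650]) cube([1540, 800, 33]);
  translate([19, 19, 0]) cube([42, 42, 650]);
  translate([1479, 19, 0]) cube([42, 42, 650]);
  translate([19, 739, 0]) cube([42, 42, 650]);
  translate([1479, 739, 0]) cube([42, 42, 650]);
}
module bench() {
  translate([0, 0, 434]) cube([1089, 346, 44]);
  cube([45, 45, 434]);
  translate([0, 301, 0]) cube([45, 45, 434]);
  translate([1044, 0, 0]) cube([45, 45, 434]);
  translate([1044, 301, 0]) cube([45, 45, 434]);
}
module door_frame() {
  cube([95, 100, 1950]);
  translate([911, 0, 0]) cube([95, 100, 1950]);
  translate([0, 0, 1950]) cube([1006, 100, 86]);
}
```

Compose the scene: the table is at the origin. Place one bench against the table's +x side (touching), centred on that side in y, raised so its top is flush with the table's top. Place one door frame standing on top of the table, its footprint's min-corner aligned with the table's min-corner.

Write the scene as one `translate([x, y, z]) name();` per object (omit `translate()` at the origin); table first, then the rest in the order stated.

table();
translate([1540, 227, 205]) bench();
translate([0, 0, 683]) door_frame();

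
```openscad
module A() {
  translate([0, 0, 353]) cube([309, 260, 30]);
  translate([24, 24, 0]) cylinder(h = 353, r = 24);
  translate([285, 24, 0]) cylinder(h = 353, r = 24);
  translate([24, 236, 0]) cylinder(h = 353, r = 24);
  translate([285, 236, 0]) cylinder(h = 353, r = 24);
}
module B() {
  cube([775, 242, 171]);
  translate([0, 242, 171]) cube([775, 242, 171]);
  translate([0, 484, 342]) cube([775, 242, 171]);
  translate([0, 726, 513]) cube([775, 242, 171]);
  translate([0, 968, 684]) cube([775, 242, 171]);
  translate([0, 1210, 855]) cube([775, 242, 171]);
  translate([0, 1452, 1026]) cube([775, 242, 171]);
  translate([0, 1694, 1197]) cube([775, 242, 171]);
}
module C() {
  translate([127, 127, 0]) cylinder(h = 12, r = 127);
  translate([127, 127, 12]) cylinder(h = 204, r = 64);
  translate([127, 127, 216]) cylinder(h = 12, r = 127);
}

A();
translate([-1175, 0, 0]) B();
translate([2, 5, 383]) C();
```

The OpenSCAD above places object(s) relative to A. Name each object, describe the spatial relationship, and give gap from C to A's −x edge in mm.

A is a stool. B is a staircase. C is a spool. The staircase is on the floor beside the stool on its −x side. The spool is on top of the stool. The gap from the spool to the stool's −x edge is 2 mm.

The spool's min-x is at 2; the stool's min-x is 0; gap = 2 mm.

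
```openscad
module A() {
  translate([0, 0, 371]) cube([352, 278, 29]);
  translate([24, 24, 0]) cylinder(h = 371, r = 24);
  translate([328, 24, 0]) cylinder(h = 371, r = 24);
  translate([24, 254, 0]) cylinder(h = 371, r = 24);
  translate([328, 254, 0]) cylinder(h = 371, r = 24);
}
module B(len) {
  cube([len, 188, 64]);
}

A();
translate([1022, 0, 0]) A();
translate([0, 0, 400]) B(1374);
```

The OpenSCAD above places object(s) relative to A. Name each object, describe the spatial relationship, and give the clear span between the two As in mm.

A is a stool. B is a beam. A beam spans the tops of two stools. The clear span between the two stools is 670 mm.

Second stool starts at x = 1022; first ends at x = 352; clear span = 1022 − 352 = 670 mm.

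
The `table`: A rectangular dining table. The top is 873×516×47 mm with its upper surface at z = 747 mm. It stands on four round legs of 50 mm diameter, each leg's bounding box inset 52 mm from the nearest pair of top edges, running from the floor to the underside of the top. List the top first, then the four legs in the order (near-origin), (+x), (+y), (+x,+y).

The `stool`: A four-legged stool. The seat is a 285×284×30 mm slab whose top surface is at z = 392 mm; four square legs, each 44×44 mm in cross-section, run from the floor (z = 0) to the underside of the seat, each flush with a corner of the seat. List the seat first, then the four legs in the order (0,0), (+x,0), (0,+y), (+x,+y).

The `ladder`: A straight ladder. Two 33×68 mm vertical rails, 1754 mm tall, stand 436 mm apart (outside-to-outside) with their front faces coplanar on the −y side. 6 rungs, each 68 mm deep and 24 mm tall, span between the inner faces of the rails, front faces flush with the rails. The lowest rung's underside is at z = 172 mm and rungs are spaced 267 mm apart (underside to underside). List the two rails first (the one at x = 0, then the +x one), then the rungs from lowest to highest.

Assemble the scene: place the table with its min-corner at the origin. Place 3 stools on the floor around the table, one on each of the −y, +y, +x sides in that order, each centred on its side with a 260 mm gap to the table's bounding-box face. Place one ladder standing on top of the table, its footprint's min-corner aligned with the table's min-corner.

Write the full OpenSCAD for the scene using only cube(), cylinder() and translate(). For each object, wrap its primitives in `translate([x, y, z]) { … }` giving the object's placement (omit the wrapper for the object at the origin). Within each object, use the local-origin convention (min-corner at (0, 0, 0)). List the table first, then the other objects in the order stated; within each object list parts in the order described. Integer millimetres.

translate([0, 0, 700]) cube([873, 516, 47]);
translate([77, 77, 0]) cylinder(h = 700, r = 25);
translate([796, 77, 0]) cylinder(h = 700, r = 25);
translate([77, 439, 0]) cylinder(h = 700, r = 25);
translate([796, 439, 0]) cylinder(h = 700, r = 25);
translate([294, -544, 0]) {
  translate([0, 0, 362]) cube([285, 284, 30]);
  cube([44, 44, 362]);
  translate([241, 0, 0]) cube([44, 44, 362]);
  translate([0, 240, 0]) cube([44, 44, 362]);
  translate([241, 240, 0]) cube([44, 44, 362]);
}
translate([294, 776, 0]) {
  translate([0, 0, 362]) cube([285, 284, 30]);
  cube([44, 44, 362]);
  translate([241, 0, 0]) cube([44, 44, 362]);
  translate([0, 240, 0]) cube([44, 44, 362]);
  translate([241, 240, 0]) cube([44, 44, 362]);
}
translate([1133, 116, 0]) {
  translate([0, 0, 362]) cube([285, 284, 30]);
  cube([44, 44, 362]);
  translate([241, 0, 0]) cube([44, 44, 362]);
  translate([0, 240, 0]) cube([44, 44, 362]);
  translate([241, 240, 0]) cube([44, 44, 362]);
}
translate([0, 0, 747]) {
  cube([33, 68, 1754]);
  translate([403, 0, 0]) cube([33, 68, 1754]);
  translate([33, 0, 172]) cube([370, 68, 24]);
  translate([33, 0, 439]) cube([370, 68, 24]);
  translate([33, 0, 706]) cube([370, 68, 24]);
  translate([33, 0, 973]) cube([370, 68, 24]);
  translate([33, 0, 1240]) cube([370, 68, 24]);
  translate([33, 0, 1507]) cube([370, 68, 24]);
}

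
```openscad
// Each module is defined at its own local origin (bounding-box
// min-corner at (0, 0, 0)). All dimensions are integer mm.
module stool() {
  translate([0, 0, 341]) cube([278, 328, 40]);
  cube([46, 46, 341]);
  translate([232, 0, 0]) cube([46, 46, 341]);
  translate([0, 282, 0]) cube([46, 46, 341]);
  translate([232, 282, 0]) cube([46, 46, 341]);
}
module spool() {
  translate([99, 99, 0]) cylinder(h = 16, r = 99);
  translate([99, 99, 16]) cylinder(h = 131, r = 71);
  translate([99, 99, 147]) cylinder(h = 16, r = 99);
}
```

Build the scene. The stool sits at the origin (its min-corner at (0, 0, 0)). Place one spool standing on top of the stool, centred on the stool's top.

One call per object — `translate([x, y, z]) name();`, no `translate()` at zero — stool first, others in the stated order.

stool();
translate([40, 65, 381]) spool();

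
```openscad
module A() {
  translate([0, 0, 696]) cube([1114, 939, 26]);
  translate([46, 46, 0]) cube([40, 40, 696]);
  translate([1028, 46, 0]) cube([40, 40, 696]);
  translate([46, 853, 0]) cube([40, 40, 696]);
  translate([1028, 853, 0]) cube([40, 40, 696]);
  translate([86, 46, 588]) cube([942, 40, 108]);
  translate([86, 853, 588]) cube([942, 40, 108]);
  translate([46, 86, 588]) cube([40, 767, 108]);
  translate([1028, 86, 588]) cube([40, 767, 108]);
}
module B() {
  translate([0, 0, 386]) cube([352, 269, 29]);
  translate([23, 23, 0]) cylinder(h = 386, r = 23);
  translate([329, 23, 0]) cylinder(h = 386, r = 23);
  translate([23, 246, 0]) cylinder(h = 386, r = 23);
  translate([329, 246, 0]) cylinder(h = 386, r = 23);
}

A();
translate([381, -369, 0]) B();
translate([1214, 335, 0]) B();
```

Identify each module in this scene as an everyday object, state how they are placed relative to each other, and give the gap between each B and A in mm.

Each stool's nearest face is 100 mm from the table's bounding box.

A is a table. B is a stool. Two stools sit around the table at the −y, +x sides. The gap between each stool and the table is 100 mm.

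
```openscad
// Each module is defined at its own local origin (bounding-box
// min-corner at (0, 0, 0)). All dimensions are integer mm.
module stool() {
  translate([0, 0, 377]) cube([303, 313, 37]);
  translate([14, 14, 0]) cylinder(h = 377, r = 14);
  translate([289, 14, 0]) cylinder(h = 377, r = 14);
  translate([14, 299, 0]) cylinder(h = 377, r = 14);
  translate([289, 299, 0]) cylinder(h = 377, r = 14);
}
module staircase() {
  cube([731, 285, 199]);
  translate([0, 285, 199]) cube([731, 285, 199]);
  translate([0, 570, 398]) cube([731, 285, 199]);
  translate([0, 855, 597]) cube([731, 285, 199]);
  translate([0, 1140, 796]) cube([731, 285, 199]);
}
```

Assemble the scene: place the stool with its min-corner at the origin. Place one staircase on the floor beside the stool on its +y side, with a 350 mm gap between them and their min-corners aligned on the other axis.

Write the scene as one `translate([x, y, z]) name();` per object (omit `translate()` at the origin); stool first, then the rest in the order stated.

stool();
translate([0, 663, 0]) staircase();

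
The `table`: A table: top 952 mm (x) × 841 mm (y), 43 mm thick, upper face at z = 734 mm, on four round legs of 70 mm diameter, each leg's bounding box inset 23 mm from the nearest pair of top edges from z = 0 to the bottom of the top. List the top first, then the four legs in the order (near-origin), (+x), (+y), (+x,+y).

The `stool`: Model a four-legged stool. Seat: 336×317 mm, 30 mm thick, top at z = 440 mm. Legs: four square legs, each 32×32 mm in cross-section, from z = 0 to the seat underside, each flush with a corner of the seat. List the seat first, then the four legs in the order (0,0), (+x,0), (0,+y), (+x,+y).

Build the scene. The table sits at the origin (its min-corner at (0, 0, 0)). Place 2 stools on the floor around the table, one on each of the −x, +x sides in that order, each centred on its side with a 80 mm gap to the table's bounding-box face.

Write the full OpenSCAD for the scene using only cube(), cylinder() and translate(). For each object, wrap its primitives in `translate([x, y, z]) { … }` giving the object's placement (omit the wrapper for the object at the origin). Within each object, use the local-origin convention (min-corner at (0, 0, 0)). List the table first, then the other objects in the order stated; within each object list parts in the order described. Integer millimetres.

translate([0, 0, 691]) cube([952, 841, 43]);
translate([58, 58, 0]) cylinder(h = 691, r = 35);
translate([894, 58, 0]) cylinder(h = 691, r = 35);
translate([58, 783, 0]) cylinder(h = 691, r = 35);
translate([894, 783, 0]) cylinder(h = 691, r = 35);
translate([-416, 262, 0]) {
  translate([0, 0, 410]) cube([336, 317, 30]);
  cube([32, 32, 410]);
  translate([304, 0, 0]) cube([32, 32, 410]);
  translate([0, 285, 0]) cube([32, 32, 410]);
  translate([304, 285, 0]) cube([32, 32, 410]);
}
translate([1032, 262, 0]) {
  translate([0, 0, 410]) cube([336, 317, 30]);
  cube([32, 32, 410]);
  translate([304, 0, 0]) cube([32, 32, 410]);
  translate([0, 285, 0]) cube([32, 32, 410]);
  translate([304, 285, 0]) cube([32, 32, 410]);
}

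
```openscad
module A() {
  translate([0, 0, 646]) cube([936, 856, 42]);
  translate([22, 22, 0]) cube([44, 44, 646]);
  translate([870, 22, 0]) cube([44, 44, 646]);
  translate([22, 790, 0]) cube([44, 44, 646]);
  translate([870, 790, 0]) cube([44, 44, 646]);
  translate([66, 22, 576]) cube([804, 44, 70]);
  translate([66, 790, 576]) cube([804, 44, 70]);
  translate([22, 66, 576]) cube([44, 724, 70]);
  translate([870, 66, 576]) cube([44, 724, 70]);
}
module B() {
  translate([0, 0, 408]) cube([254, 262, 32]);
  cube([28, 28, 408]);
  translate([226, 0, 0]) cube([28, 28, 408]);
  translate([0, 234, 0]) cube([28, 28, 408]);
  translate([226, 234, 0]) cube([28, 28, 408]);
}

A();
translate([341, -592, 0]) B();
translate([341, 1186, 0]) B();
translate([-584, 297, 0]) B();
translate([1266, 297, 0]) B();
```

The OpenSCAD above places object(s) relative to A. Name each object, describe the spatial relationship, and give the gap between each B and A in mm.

A is a table. B is a stool. Four stools sit around the table at the −y, +y, −x, +x sides. The gap between each stool and the table is 330 mm.

Each stool's nearest face is 330 mm from the table's bounding box.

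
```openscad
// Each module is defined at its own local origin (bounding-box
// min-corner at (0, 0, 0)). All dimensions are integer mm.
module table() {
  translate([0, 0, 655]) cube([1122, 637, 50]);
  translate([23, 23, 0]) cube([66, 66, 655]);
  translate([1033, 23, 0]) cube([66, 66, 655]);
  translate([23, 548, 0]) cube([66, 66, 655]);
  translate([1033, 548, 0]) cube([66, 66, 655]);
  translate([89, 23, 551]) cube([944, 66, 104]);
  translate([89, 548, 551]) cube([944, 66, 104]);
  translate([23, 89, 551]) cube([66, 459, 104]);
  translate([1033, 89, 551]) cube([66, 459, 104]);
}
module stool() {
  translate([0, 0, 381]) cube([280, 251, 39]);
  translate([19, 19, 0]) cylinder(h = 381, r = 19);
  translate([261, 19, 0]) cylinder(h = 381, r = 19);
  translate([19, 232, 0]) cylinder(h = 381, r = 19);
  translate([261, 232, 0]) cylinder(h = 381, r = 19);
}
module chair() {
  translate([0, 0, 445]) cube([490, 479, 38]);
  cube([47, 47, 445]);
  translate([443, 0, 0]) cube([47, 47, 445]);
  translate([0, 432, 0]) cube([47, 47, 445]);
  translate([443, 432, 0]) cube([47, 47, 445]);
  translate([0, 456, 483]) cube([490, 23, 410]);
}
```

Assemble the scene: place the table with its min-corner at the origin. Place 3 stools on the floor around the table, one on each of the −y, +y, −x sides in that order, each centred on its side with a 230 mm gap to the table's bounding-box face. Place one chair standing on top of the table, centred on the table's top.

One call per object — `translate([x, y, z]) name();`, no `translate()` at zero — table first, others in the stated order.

table();
translate([421, -481, 0]) stool();
translate([421, 867, 0]) stool();
translate([-510, 193, 0]) stool();
translate([316, 79, 705]) chair();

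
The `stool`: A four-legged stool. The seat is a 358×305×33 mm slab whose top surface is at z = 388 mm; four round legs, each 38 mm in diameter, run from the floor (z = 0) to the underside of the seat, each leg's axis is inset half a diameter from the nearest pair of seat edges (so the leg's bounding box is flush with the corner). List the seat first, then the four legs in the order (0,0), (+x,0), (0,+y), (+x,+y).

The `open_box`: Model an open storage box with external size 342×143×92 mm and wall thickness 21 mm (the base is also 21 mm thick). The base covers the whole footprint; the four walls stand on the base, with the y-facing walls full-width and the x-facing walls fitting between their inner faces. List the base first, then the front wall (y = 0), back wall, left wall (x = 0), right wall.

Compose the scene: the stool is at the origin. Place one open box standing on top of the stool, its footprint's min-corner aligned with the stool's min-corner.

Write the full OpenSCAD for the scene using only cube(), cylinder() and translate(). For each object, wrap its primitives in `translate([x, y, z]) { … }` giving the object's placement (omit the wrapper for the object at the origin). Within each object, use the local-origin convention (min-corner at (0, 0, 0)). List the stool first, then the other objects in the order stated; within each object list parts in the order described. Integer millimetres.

translate([0, 0, 355]) cube([358, 305, 33]);
translate([19, 19, 0]) cylinder(h = 355, r = 19);
translate([339, 19, 0]) cylinder(h = 355, r = 19);
translate([19, 286, 0]) cylinder(h = 355, r = 19);
translate([339, 286, 0]) cylinder(h = 355, r = 19);
translate([0, 0, 388]) {
  cube([342, 143, 21]);
  translate([0, 0, 21]) cube([342, 21, 71]);
  translate([0, 122, 21]) cube([342, 21, 71]);
  translate([0, 21, 21]) cube([21, 101, 71]);
  translate([321, 21, 21]) cube([21, 101, 71]);
}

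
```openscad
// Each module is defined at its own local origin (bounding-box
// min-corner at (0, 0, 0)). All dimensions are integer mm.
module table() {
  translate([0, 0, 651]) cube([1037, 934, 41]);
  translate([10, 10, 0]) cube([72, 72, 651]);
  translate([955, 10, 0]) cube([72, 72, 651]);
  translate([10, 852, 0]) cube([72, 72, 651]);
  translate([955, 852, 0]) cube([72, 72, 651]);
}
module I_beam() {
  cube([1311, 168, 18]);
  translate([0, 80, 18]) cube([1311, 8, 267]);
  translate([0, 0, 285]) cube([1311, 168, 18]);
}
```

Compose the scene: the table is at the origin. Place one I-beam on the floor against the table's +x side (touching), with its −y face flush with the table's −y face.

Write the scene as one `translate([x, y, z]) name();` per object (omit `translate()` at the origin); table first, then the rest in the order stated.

table();
translate([1037, 0, 0]) I_beam();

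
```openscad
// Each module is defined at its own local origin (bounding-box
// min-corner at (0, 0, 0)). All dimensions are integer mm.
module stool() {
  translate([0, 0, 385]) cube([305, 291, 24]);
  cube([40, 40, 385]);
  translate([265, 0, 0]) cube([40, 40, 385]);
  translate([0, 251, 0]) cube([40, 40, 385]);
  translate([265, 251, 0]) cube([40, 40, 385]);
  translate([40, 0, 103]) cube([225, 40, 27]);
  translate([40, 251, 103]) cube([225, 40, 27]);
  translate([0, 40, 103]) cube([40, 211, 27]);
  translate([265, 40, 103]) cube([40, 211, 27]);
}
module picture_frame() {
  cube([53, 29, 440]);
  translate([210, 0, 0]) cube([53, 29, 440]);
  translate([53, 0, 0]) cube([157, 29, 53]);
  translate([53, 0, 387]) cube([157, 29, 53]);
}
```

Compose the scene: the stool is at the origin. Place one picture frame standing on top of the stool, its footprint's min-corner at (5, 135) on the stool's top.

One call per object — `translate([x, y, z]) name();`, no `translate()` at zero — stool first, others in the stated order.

stool();
translate([5, 135, 409]) picture_frame();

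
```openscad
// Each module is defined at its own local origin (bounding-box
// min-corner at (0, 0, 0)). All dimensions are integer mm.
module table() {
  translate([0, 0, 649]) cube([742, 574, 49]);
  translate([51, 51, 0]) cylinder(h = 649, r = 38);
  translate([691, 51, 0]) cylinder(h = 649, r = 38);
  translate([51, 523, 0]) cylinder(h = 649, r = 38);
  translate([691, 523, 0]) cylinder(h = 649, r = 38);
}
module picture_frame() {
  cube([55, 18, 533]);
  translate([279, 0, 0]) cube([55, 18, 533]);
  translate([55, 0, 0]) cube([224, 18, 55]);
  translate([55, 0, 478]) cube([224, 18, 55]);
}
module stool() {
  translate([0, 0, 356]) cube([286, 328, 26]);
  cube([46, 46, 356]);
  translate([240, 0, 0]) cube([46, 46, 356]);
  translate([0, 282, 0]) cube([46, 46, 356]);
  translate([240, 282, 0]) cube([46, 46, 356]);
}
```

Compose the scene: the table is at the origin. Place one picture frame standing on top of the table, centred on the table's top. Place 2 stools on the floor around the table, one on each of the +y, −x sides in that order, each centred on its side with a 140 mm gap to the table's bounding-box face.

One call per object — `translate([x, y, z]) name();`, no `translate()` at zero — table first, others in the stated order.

table();
translate([204, 278, 698]) picture_frame();
translate([228, 714, 0]) stool();
translate([-426, 123, 0]) stool();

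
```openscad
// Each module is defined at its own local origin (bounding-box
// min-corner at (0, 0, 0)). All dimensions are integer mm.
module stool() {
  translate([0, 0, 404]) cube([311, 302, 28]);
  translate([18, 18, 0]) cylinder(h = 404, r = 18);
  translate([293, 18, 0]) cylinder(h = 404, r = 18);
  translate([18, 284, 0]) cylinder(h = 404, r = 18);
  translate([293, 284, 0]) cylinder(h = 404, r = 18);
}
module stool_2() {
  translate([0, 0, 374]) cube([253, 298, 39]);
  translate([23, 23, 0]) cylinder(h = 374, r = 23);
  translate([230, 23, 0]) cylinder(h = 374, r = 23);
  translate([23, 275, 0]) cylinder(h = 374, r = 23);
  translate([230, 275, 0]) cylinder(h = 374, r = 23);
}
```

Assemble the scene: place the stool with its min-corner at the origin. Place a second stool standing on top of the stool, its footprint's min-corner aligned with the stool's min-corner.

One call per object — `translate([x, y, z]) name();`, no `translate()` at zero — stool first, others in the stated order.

stool();
translate([0, 0, 432]) stool_2();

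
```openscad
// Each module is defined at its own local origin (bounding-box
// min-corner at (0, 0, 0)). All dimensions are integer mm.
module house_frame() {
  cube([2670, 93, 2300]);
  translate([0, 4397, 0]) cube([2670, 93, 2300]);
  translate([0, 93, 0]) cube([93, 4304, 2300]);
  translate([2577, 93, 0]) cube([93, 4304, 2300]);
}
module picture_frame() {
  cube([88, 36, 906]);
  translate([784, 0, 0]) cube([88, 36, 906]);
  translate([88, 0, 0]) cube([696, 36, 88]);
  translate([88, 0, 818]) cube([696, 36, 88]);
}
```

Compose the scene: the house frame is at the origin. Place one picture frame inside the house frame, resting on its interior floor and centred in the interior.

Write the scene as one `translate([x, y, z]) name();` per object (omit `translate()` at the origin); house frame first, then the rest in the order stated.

house_frame();
translate([899, 2227, 0]) picture_frame();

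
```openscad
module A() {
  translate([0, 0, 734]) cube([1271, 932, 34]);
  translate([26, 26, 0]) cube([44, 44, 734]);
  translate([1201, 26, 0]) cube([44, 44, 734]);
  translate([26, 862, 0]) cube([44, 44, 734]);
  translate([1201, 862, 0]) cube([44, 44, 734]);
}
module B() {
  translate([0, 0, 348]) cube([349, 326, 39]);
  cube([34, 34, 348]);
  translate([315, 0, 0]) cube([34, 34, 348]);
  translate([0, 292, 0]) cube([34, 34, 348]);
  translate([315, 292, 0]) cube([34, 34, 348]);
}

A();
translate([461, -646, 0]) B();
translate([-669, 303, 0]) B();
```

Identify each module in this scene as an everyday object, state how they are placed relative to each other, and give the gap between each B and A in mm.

Each stool's nearest face is 320 mm from the table's bounding box.

A is a table. B is a stool. Two stools sit around the table at the −y, −x sides. The gap between each stool and the table is 320 mm.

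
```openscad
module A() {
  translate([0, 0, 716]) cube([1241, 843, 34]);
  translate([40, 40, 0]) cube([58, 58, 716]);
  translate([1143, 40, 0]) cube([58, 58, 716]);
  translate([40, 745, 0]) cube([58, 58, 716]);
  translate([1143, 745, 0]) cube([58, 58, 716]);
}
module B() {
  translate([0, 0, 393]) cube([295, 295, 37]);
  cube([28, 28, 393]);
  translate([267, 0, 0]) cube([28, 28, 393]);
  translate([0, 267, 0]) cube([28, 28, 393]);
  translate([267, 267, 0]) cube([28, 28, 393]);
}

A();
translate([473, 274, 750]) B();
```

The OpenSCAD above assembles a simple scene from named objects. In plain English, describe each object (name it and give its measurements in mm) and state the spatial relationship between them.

A is a rectangular dining table. The top is 1241×843×34 mm with its upper surface at z = 750 mm. It stands on four 58×58 mm square legs, each inset 40 mm from the nearest pair of top edges, running from the floor to the underside of the top.

B is a four-legged stool. The seat is a 295×295×37 mm slab whose top surface is at z = 430 mm; four square legs, each 28×28 mm in cross-section, run from the floor (z = 0) to the underside of the seat, each flush with a corner of the seat.

The stool is on top of the table, centred.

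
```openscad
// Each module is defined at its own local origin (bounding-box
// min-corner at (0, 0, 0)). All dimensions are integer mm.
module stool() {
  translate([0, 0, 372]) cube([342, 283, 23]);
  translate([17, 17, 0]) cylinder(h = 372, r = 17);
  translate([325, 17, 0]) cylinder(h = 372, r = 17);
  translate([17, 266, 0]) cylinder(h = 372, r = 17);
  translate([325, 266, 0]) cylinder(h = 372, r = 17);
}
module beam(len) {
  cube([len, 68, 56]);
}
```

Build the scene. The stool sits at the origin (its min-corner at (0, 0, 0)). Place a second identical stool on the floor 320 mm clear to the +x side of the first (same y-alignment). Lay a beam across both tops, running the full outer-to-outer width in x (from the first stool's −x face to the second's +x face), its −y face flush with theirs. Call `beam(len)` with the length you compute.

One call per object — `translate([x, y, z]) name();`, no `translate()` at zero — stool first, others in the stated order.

stool();
translate([662, 0, 0]) stool();
translate([0, 0, 395]) beam(1004);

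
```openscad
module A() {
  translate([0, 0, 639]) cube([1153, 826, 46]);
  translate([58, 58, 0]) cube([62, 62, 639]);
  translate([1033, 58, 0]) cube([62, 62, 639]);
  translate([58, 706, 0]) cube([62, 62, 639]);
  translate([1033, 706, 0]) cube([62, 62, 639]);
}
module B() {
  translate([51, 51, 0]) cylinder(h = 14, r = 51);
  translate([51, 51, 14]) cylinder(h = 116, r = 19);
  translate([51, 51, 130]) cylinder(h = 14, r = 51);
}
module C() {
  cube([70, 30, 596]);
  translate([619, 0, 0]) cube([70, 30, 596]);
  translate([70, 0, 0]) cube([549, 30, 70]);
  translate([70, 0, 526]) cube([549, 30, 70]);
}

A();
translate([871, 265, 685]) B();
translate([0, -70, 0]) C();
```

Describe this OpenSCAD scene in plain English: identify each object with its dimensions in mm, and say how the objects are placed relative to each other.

A is a table: top 1153 mm (x) × 826 mm (y), 46 mm thick, upper face at z = 685 mm, on four 62×62 mm square legs, each inset 58 mm from the nearest pair of top edges, running from z = 0 to the bottom of the top.

B is a spool: two coaxial disc flanges of radius 51 mm and thickness 14 mm, joined by a core cylinder of radius 19 mm and height 116 mm. The lower flange rests on z = 0 and the three cylinders share a vertical axis.

C is a rectangular picture frame lying in the x–z plane (depth along y). The opening is 549 mm wide (x) by 456 mm tall (z), surrounded by a border 70 mm wide on all four sides. The frame is 30 mm deep and is made of two full-height vertical stiles with two horizontal rails fitted between them.

The spool is on top of the table. The picture frame is on the floor beside the table on its −y side.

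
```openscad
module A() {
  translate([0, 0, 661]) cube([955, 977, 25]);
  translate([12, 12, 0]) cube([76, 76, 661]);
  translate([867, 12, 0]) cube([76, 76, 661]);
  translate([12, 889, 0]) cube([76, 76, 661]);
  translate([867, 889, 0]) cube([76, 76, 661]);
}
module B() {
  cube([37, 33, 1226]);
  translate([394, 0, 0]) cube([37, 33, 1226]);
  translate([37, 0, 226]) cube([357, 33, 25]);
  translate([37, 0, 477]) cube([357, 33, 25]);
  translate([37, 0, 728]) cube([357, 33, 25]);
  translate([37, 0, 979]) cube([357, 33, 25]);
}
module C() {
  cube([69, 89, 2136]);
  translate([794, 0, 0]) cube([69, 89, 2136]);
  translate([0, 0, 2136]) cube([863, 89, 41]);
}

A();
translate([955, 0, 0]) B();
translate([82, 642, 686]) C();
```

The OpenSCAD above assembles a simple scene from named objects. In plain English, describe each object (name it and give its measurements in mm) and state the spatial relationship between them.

A is a rectangular dining table. The top is 955×977×25 mm with its upper surface at z = 686 mm. It stands on four 76×76 mm square legs, each inset 12 mm from the nearest pair of top edges, running from the floor to the underside of the top.

B is a straight ladder. Two 37×33 mm vertical rails, 1226 mm tall, stand 431 mm apart (outside-to-outside) with their front faces coplanar on the −y side. 4 rungs, each 33 mm deep and 25 mm tall, span between the inner faces of the rails, front faces flush with the rails. The lowest rung's underside is at z = 226 mm and rungs are spaced 251 mm apart (underside to underside).

C is a rectangular door frame: two vertical jambs of 69×89 mm section, 2136 mm tall, with a clear opening 725 mm wide between their inner faces. A header 41 mm tall and 89 mm deep lies on top of the jambs and spans the full outside width.

The ladder is against the table's +x side, with their −y faces flush. The door frame is on top of the table.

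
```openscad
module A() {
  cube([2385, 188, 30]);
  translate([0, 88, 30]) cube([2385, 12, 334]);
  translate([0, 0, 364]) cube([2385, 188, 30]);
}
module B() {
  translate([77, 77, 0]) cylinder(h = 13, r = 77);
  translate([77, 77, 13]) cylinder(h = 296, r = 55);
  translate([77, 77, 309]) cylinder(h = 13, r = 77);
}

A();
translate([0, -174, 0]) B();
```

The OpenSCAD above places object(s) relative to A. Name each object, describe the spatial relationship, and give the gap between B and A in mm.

The spool's nearest face is 20 mm from the I-beam's −y face.

A is an I-beam. B is a spool. The spool is on the floor beside the I-beam on its −y side. The gap between the spool and the I-beam is 20 mm.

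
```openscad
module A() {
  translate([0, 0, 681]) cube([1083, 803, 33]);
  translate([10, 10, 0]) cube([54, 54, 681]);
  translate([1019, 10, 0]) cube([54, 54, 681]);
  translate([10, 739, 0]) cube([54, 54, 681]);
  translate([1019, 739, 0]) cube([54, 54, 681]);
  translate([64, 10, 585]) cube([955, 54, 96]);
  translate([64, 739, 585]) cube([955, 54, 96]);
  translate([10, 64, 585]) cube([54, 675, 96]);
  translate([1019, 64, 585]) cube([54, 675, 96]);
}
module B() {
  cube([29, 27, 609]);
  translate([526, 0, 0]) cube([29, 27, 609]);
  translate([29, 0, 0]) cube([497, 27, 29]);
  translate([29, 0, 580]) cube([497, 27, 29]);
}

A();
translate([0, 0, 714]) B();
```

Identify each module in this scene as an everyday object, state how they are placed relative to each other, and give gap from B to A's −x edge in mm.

The picture frame's min-x is at 0; the table's min-x is 0; gap = 0 mm.

A is a table. B is a picture frame. The picture frame is on top of the table. The gap from the picture frame to the table's −x edge is 0 mm.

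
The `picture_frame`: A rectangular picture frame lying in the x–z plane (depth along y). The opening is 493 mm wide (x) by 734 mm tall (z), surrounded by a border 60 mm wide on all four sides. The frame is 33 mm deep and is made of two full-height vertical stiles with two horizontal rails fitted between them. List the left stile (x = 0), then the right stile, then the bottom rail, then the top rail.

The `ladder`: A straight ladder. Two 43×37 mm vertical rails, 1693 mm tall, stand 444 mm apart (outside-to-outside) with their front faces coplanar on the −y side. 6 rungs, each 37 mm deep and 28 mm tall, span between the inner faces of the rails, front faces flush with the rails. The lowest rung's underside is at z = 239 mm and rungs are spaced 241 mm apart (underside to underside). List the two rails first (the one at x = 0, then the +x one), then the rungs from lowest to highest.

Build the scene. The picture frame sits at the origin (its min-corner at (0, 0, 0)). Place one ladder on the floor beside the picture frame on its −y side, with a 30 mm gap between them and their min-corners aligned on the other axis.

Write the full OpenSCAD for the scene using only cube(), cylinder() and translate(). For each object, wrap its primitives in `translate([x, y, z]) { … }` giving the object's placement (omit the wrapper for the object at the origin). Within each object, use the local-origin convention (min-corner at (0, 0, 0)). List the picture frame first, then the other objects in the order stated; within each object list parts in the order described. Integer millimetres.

cube([60, 33, 854]);
translate([553, 0, 0]) cube([60, 33, 854]);
translate([60, 0, 0]) cube([493, 33, 60]);
translate([60, 0, 794]) cube([493, 33, 60]);
translate([0, -67, 0]) {
  cube([43, 37, 1693]);
  translate([401, 0, 0]) cube([43, 37, 1693]);
  translate([43, 0, 239]) cube([358, 37, 28]);
  translate([43, 0, 480]) cube([358, 37, 28]);
  translate([43, 0, 721]) cube([358, 37, 28]);
  translate([43, 0, 962]) cube([358, 37, 28]);
  translate([43, 0, 1203]) cube([358, 37, 28]);
  translate([43, 0, 1444]) cube([358, 37, 28]);
}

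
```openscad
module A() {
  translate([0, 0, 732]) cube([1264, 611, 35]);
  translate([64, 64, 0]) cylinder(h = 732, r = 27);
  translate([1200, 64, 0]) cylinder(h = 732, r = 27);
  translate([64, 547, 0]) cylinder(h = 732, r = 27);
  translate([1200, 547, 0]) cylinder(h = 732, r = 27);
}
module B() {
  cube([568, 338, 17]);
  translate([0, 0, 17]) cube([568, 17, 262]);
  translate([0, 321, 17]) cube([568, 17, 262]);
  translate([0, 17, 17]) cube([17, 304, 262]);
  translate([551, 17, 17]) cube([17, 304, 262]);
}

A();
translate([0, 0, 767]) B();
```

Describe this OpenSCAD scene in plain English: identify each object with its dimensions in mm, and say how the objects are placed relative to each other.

A is a table with a 1264×611 mm rectangular top, 35 mm thick, top surface at z = 767 mm, supported by four round legs of 54 mm diameter, each leg's bounding box inset 37 mm from the nearest pair of top edges, running from the floor.

B is an open-topped rectangular box: outside dimensions 568×338×279 mm, with a uniform wall and base thickness of 17 mm. The base is a full 568×338 slab on the floor; four walls sit on top of the base. The front and back walls (the −y and +y sides) span the full width; the two side walls fit between them.

The open box is on top of the table.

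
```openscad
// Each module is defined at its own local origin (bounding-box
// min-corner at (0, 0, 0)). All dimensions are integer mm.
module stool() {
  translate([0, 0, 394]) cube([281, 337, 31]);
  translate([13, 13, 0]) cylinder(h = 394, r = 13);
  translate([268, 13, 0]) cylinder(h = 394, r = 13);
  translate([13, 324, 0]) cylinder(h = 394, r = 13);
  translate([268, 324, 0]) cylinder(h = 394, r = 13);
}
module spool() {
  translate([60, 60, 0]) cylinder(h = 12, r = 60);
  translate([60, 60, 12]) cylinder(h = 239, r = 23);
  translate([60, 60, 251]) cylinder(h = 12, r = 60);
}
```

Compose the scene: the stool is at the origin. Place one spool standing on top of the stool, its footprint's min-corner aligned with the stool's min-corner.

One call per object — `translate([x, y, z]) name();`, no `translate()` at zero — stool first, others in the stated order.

stool();
translate([0, 0, 425]) spool();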